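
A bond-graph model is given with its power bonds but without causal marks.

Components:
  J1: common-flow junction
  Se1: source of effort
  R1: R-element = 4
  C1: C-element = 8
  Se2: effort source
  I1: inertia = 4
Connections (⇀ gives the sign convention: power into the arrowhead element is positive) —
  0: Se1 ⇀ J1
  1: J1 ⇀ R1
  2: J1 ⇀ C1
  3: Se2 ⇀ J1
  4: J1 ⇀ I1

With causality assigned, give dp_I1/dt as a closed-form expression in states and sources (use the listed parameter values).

dp_I1/dt = E_Se1 + E_Se2 - p_I1 - q_C1/8

#0 |J1  (Se1 (Se) sets effort on bond)
#3 |J1  (Se2 fixes effort; stroke away)
#2 |J1  (C1 integral (e out))
#4 |I1  (prefer integral on I1)
#1 |J1  (1-jn J1 has f-setter on 4)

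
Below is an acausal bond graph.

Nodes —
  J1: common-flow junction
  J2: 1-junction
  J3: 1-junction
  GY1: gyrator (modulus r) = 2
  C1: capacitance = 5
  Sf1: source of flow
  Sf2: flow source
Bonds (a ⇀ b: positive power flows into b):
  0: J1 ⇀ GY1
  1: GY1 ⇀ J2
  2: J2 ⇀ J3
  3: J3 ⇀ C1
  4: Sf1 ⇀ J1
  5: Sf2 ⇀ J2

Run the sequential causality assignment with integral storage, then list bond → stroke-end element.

bond 4 →Sf1  (source Sf1 imposes f)
bond 5 →Sf2  (source Sf2 imposes f)
bond 0 →J1  (J1: bond 4 brought flow, rest push out)
bond 1 →J2  (J2 flow already set via bond 5)
bond 2 →J2  (1-jn J2 has f-setter on 5)
bond 3 →J3  (1-jn J3 has f-setter on 2)

b0 |J1
b1 |J2
b2 |J2
b3 |J3
b4 |Sf1
b5 |Sf2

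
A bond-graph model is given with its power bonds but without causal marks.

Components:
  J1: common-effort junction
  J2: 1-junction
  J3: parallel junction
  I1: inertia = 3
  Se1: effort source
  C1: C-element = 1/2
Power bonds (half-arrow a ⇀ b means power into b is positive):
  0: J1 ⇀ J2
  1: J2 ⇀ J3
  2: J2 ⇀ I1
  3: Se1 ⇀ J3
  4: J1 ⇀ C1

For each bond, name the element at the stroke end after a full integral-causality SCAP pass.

#3 |J3  (Se1 fixes effort; stroke away)
#1 |J2  (J3: bond 3 brought effort, rest push out)
#2 |I1  (I1 integral (f out))
#0 |J2  (common-f at J2 fixed by 2)
#4 |J1  (J1: last free bond brings effort in)

b0 stroke→J2
b1 stroke→J2
b2 stroke→I1
b3 stroke→J3
b4 stroke→J1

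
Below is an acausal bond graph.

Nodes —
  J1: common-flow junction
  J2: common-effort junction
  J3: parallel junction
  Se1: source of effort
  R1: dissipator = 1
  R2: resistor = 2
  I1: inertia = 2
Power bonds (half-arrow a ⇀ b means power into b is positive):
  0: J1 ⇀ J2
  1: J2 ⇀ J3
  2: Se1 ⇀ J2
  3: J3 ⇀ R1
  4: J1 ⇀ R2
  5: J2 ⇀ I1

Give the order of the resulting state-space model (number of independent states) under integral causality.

β2 stroke→J2  (source Se1 imposes e)
β0 stroke→J1  (0-jn J2 has e-setter on 2)
β1 stroke→J3  (J2 effort already set via bond 2)
β5 stroke→I1  (0-jn J2 has e-setter on 2)
β3 stroke→R1  (J3: bond 1 brought effort, rest push out)
β4 stroke→R2  (J1: last free bond brings flow in)

1  (I1 all integral)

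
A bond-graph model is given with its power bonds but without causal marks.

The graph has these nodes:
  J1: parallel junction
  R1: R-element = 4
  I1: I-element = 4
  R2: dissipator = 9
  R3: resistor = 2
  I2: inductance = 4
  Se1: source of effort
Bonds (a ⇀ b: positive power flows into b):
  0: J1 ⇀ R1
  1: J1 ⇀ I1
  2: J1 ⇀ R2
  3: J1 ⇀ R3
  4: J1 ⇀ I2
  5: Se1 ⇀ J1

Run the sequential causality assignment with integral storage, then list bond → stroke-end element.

bond 5 stroke at J1  (Se1: effort source, stroke at far end)
bond 0 stroke at R1  (J1 effort already set via bond 5)
bond 1 stroke at I1  (J1: bond 5 brought effort, rest push out)
bond 2 stroke at R2  (J1 effort already set via bond 5)
bond 3 stroke at R3  (J1 effort already set via bond 5)
bond 4 stroke at I2  (0-jn J1 has e-setter on 5)

β0 →R1
β1 →I1
β2 →R2
β3 →R3
β4 →I2
β5 →J1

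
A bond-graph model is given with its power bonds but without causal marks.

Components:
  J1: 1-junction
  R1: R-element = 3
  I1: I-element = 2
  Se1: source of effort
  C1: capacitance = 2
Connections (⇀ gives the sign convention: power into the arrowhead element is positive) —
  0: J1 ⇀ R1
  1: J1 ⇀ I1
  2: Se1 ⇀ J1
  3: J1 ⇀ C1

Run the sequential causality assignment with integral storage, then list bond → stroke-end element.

b0 stroke→J1
b1 stroke→I1
b2 stroke→J1
b3 stroke→J1

#2 stroke→J1  (Se1 (Se) sets effort on bond)
#1 stroke→I1  (I1 integral (f out))
#0 stroke→J1  (1-jn J1 has f-setter on 1)
#3 stroke→J1  (1-jn J1 has f-setter on 1)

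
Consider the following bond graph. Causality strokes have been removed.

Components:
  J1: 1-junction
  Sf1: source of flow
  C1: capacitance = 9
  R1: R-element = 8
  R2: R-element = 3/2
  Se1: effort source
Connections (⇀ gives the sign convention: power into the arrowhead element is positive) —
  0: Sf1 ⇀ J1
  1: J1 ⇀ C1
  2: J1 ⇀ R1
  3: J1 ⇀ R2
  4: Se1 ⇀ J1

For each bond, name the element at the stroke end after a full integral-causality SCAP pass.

β0 stroke→Sf1
β1 stroke→J1
β2 stroke→J1
β3 stroke→J1
β4 stroke→J1

b0 |Sf1  (Sf1 fixes flow; stroke at Sf1)
b4 |J1  (Se1: effort source, stroke at far end)
b1 |J1  (common-f at J1 fixed by 0)
b2 |J1  (J1: bond 0 brought flow, rest push out)
b3 |J1  (common-f at J1 fixed by 0)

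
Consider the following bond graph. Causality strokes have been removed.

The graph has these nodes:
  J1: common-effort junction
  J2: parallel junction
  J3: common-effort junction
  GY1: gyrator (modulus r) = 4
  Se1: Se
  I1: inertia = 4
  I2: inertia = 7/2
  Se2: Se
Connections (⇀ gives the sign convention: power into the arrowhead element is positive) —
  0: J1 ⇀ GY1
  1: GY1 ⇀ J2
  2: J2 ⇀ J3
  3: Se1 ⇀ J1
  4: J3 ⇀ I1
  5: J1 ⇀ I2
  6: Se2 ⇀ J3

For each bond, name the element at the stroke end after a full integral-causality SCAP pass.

b0 stroke at GY1
b1 stroke at GY1
b2 stroke at J2
b3 stroke at J1
b4 stroke at I1
b5 stroke at I2
b6 stroke at J3

bond 3 →J1  (Se1: effort source, stroke at far end)
bond 6 →J3  (Se2 (Se) sets effort on bond)
bond 0 →GY1  (0-jn J1 has e-setter on 3)
bond 5 →I2  (J1: bond 3 brought effort, rest push out)
bond 2 →J2  (J3: bond 6 brought effort, rest push out)
bond 4 →I1  (0-jn J3 has e-setter on 6)
bond 1 →GY1  (GY1 both-in/both-out from 0)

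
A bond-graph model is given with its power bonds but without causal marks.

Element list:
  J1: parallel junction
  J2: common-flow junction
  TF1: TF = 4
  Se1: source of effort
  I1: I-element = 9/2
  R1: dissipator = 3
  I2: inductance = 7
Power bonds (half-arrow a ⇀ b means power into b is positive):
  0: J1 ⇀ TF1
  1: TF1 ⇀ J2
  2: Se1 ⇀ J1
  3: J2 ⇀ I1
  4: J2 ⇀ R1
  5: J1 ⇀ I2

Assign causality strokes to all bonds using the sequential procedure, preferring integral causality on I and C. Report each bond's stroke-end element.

β0 |TF1
β1 |J2
β2 |J1
β3 |I1
β4 |J2
β5 |I2

b2 |J1  (Se1 (Se) sets effort on bond)
b0 |TF1  (J1: bond 2 brought effort, rest push out)
b5 |I2  (J1: bond 2 brought effort, rest push out)
b1 |J2  (TF1: transformer flips bond 0)
b3 |I1  (I1 outputs flow p/I1)
b4 |J2  (1-jn J2 has f-setter on 3)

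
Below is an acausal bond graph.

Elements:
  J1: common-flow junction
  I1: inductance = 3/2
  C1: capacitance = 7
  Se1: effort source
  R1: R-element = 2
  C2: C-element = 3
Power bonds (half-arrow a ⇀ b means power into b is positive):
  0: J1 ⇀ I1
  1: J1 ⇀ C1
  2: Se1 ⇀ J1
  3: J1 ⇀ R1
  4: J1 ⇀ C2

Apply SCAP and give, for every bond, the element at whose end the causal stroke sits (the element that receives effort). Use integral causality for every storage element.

#2 →J1  (Se1 fixes effort; stroke away)
#0 →I1  (I1 integral (f out))
#1 →J1  (1-jn J1 has f-setter on 0)
#3 →J1  (1-jn J1 has f-setter on 0)
#4 →J1  (common-f at J1 fixed by 0)

β0 →I1
β1 →J1
β2 →J1
β3 →J1
β4 →J1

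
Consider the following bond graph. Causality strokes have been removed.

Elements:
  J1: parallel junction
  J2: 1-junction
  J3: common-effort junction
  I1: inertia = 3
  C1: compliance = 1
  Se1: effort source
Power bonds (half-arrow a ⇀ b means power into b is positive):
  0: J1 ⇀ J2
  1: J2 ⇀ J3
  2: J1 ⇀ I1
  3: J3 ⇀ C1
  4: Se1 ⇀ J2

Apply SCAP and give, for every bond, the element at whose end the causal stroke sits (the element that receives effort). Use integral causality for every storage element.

#0 stroke at J1
#1 stroke at J2
#2 stroke at I1
#3 stroke at J3
#4 stroke at J2

bond 4 stroke at J2  (Se1: effort source, stroke at far end)
bond 2 stroke at I1  (prefer integral on I1)
bond 0 stroke at J1  (closing 0-jn rule on J1)
bond 1 stroke at J2  (common-f at J2 fixed by 0)
bond 3 stroke at J3  (J3 needs exactly one e-in)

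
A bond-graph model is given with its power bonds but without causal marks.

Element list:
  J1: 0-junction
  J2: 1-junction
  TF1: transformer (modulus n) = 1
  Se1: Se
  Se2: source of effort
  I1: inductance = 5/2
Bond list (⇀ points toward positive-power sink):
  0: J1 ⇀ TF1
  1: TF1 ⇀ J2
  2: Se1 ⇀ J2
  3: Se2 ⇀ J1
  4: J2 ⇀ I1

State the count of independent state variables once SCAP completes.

#2 →J2  (Se1: effort source, stroke at far end)
#3 →J1  (source Se2 imposes e)
#0 →TF1  (0-jn J1 has e-setter on 3)
#1 →J2  (TF1 one-in-one-out from 0)
#4 →I1  (J2: last free bond brings flow in)

1  (I1 all integral)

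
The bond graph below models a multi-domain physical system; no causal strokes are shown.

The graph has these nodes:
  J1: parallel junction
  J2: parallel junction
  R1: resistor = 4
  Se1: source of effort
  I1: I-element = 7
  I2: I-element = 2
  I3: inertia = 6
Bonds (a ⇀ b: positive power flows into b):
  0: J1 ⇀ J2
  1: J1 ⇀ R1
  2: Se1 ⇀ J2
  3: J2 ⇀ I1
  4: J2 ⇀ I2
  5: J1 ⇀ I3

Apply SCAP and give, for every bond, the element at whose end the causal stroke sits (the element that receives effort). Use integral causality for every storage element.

bond 2 →J2  (source Se1 imposes e)
bond 0 →J1  (J2: bond 2 brought effort, rest push out)
bond 3 →I1  (common-e at J2 fixed by 2)
bond 4 →I2  (J2: bond 2 brought effort, rest push out)
bond 1 →R1  (J1: bond 0 brought effort, rest push out)
bond 5 →I3  (common-e at J1 fixed by 0)

β0 stroke→J1
β1 stroke→R1
β2 stroke→J2
β3 stroke→I1
β4 stroke→I2
β5 stroke→I3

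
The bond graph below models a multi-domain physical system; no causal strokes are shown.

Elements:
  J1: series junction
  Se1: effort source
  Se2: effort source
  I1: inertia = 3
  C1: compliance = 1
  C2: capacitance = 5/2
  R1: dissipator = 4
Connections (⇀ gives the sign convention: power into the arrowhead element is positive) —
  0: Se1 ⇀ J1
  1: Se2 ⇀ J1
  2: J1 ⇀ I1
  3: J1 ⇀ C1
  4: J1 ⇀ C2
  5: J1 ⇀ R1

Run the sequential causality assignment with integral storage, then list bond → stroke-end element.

bond 0 stroke→J1
bond 1 stroke→J1
bond 2 stroke→I1
bond 3 stroke→J1
bond 4 stroke→J1
bond 5 stroke→J1

#0 stroke at J1  (Se1 fixes effort; stroke away)
#1 stroke at J1  (Se2: effort source, stroke at far end)
#2 stroke at I1  (I1 integral (f out))
#3 stroke at J1  (1-jn J1 has f-setter on 2)
#4 stroke at J1  (J1 flow already set via bond 2)
#5 stroke at J1  (1-jn J1 has f-setter on 2)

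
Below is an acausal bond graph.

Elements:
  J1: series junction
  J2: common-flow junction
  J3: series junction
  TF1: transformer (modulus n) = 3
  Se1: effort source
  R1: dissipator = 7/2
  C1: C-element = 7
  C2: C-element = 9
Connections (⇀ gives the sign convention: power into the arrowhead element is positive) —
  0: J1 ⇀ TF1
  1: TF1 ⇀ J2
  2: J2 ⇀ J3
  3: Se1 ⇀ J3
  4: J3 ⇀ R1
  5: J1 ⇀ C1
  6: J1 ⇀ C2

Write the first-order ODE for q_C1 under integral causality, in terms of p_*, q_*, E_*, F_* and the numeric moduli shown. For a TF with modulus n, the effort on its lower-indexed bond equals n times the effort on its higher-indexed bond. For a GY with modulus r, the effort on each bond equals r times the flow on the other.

dq_C1/dt = 2*E_Se1/21 - 2*q_C1/441 - 2*q_C2/567

b3 stroke→J3  (Se1: effort source, stroke at far end)
b5 stroke→J1  (C1 outputs effort q/C1)
b6 stroke→J1  (C2: C, integral causality)
b0 stroke→TF1  (J1 needs exactly one f-in)
b1 stroke→J2  (through TF1, causality passes straight; one stroke at TF1)
b2 stroke→J3  (J2 needs exactly one f-in)
b4 stroke→R1  (J3 needs exactly one f-in)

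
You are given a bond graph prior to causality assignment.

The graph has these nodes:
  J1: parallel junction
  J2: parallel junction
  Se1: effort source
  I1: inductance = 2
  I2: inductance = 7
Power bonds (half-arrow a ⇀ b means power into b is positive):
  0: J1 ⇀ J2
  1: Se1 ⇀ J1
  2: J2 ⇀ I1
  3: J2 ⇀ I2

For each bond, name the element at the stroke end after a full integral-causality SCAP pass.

#0 stroke at J2
#1 stroke at J1
#2 stroke at I1
#3 stroke at I2

b1 |J1  (Se1 (Se) sets effort on bond)
b0 |J2  (J1: bond 1 brought effort, rest push out)
b2 |I1  (J2 effort already set via bond 0)
b3 |I2  (J2 effort already set via bond 0)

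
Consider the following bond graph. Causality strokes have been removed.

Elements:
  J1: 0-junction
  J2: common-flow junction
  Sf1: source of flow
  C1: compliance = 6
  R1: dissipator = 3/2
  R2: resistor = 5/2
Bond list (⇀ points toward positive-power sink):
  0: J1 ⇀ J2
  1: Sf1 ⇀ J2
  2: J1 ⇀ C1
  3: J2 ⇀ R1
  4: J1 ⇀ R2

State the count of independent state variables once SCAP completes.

#1 stroke at Sf1  (Sf1 (Sf) sets flow on bond)
#0 stroke at J2  (common-f at J2 fixed by 1)
#3 stroke at J2  (J2: bond 1 brought flow, rest push out)
#2 stroke at J1  (C1 integral (e out))
#4 stroke at R2  (J1: bond 2 brought effort, rest push out)

1  (C1 all integral)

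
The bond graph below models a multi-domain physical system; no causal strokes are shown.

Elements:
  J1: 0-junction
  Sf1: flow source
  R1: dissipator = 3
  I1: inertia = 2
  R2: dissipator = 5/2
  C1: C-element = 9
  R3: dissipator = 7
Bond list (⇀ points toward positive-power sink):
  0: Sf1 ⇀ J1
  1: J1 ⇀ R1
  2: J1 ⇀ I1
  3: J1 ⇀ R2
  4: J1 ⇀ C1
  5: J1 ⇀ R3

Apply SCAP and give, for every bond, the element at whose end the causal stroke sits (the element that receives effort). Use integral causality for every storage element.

bond 0 stroke at Sf1
bond 1 stroke at R1
bond 2 stroke at I1
bond 3 stroke at R2
bond 4 stroke at J1
bond 5 stroke at R3

β0 stroke at Sf1  (Sf1 (Sf) sets flow on bond)
β2 stroke at I1  (prefer integral on I1)
β4 stroke at J1  (C1 outputs effort q/C1)
β1 stroke at R1  (J1: bond 4 brought effort, rest push out)
β3 stroke at R2  (common-e at J1 fixed by 4)
β5 stroke at R3  (J1 effort already set via bond 4)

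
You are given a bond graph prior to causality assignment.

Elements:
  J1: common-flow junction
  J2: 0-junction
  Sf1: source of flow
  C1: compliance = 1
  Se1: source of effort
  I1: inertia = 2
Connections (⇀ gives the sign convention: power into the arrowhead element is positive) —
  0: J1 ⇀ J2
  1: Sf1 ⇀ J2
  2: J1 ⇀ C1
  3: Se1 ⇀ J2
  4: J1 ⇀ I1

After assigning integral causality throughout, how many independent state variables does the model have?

2  (C1, I1 all integral)

b1 |Sf1  (Sf1 (Sf) sets flow on bond)
b3 |J2  (source Se1 imposes e)
b0 |J1  (J2: bond 3 brought effort, rest push out)
b2 |J1  (C1 integral (e out))
b4 |I1  (only one flow-in slot at J1)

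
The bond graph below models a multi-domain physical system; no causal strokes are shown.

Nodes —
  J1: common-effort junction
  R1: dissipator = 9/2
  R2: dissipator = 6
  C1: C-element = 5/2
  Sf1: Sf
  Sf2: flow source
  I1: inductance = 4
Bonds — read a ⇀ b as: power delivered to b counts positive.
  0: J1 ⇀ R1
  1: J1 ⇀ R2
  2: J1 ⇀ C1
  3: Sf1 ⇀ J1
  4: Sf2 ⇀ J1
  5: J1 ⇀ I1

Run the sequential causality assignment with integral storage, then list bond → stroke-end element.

β3 →Sf1  (source Sf1 imposes f)
β4 →Sf2  (Sf2 fixes flow; stroke at Sf2)
β2 →J1  (C1 outputs effort q/C1)
β0 →R1  (J1: bond 2 brought effort, rest push out)
β1 →R2  (J1 effort already set via bond 2)
β5 →I1  (0-jn J1 has e-setter on 2)

b0 stroke at R1
b1 stroke at R2
b2 stroke at J1
b3 stroke at Sf1
b4 stroke at Sf2
b5 stroke at I1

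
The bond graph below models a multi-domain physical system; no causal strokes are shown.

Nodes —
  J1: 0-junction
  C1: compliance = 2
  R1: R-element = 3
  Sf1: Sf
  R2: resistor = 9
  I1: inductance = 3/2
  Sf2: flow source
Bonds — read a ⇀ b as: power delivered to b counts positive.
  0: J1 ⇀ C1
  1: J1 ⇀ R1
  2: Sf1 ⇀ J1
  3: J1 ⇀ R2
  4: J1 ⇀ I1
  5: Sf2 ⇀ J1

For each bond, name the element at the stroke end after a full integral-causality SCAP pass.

#0 stroke at J1
#1 stroke at R1
#2 stroke at Sf1
#3 stroke at R2
#4 stroke at I1
#5 stroke at Sf2

#2 |Sf1  (Sf1 (Sf) sets flow on bond)
#5 |Sf2  (Sf2 fixes flow; stroke at Sf2)
#0 |J1  (prefer integral on C1)
#1 |R1  (0-jn J1 has e-setter on 0)
#3 |R2  (0-jn J1 has e-setter on 0)
#4 |I1  (J1 effort already set via bond 0)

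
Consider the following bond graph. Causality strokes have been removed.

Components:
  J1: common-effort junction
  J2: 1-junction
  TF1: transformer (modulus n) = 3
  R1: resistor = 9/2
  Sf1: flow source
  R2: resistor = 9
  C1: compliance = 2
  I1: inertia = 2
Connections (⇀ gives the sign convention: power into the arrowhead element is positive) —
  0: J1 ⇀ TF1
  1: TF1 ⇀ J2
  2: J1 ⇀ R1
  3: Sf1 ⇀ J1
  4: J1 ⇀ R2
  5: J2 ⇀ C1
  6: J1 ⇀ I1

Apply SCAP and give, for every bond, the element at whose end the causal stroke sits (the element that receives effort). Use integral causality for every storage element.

b3 →Sf1  (source Sf1 imposes f)
b5 →J2  (C1 integral (e out))
b1 →TF1  (only one flow-in slot at J2)
b0 →J1  (TF1: transformer flips bond 1)
b2 →R1  (J1 effort already set via bond 0)
b4 →R2  (common-e at J1 fixed by 0)
b6 →I1  (common-e at J1 fixed by 0)

#0 |J1
#1 |TF1
#2 |R1
#3 |Sf1
#4 |R2
#5 |J2
#6 |I1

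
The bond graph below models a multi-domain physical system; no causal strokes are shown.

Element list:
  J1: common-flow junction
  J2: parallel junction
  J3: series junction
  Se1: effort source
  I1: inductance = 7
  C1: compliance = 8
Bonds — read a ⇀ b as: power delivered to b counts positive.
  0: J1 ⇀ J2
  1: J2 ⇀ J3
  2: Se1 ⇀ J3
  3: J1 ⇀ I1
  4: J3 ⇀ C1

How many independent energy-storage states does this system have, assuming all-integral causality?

bond 2 |J3  (Se1 fixes effort; stroke away)
bond 3 |I1  (I1 integral (f out))
bond 0 |J1  (J1 flow already set via bond 3)
bond 1 |J2  (closing 0-jn rule on J2)
bond 4 |J3  (1-jn J3 has f-setter on 1)

2  (C1, I1 all integral)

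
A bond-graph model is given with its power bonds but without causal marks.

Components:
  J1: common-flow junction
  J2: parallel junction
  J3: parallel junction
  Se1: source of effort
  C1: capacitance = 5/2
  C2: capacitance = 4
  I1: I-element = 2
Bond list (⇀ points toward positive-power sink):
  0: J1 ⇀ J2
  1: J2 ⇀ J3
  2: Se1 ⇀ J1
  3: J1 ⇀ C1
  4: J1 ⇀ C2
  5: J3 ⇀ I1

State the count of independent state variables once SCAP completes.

b2 |J1  (Se1 fixes effort; stroke away)
b3 |J1  (C1 integral (e out))
b4 |J1  (C2: C, integral causality)
b0 |J2  (J1: last free bond brings flow in)
b1 |J3  (J2 effort already set via bond 0)
b5 |I1  (0-jn J3 has e-setter on 1)

3  (C1, C2, I1 all integral)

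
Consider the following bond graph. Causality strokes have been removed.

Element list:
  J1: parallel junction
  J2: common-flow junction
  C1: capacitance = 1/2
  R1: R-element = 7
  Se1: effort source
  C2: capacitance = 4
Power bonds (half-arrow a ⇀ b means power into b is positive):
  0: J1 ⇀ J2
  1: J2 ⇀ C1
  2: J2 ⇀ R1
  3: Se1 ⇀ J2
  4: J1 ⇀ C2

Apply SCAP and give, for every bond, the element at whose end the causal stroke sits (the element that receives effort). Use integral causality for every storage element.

#0 stroke at J2
#1 stroke at J2
#2 stroke at R1
#3 stroke at J2
#4 stroke at J1

b3 stroke at J2  (Se1 (Se) sets effort on bond)
b1 stroke at J2  (prefer integral on C1)
b4 stroke at J1  (C2 outputs effort q/C2)
b0 stroke at J2  (J1: bond 4 brought effort, rest push out)
b2 stroke at R1  (J2 needs exactly one f-in)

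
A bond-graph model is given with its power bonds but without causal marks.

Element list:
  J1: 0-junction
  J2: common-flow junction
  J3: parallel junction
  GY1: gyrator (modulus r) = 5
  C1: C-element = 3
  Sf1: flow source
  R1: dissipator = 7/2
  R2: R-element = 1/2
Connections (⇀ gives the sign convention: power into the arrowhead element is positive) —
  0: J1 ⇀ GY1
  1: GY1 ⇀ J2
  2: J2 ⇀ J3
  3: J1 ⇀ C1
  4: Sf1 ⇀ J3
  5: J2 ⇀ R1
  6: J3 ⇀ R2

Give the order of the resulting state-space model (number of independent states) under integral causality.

bond 4 stroke at Sf1  (source Sf1 imposes f)
bond 3 stroke at J1  (C1: C, integral causality)
bond 0 stroke at GY1  (0-jn J1 has e-setter on 3)
bond 1 stroke at GY1  (through GY1, causality inverts; strokes same side of GY1)
bond 2 stroke at J2  (common-f at J2 fixed by 1)
bond 5 stroke at J2  (common-f at J2 fixed by 1)
bond 6 stroke at J3  (J3: last free bond brings effort in)

1  (C1 all integral)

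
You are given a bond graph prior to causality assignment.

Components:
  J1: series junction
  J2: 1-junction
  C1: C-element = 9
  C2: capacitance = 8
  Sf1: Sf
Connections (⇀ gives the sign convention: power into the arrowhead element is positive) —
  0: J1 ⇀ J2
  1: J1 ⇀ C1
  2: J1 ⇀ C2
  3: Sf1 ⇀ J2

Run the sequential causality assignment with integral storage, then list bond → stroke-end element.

bond 3 stroke→Sf1  (Sf1 fixes flow; stroke at Sf1)
bond 0 stroke→J2  (J2: bond 3 brought flow, rest push out)
bond 1 stroke→J1  (1-jn J1 has f-setter on 0)
bond 2 stroke→J1  (1-jn J1 has f-setter on 0)

bond 0 →J2
bond 1 →J1
bond 2 →J1
bond 3 →Sf1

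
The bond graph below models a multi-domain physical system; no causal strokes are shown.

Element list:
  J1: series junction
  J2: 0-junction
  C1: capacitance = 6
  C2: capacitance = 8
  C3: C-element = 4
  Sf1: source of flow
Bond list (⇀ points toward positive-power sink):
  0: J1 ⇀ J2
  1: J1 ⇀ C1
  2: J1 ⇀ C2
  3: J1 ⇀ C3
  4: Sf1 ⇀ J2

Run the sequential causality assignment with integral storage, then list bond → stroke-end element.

β4 stroke→Sf1  (Sf1 fixes flow; stroke at Sf1)
β0 stroke→J2  (closing 0-jn rule on J2)
β1 stroke→J1  (J1: bond 0 brought flow, rest push out)
β2 stroke→J1  (J1: bond 0 brought flow, rest push out)
β3 stroke→J1  (common-f at J1 fixed by 0)

β0 |J2
β1 |J1
β2 |J1
β3 |J1
β4 |Sf1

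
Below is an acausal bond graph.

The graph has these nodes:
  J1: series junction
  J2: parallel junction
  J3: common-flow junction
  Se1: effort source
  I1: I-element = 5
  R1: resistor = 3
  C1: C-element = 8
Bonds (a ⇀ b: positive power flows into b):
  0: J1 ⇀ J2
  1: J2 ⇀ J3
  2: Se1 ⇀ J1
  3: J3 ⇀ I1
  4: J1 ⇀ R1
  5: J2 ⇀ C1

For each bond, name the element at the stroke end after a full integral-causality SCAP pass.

#2 →J1  (Se1: effort source, stroke at far end)
#3 →I1  (I1: I, integral causality)
#1 →J3  (common-f at J3 fixed by 3)
#5 →J2  (prefer integral on C1)
#0 →J1  (0-jn J2 has e-setter on 5)
#4 →R1  (J1 needs exactly one f-in)

β0 |J1
β1 |J3
β2 |J1
β3 |I1
β4 |R1
β5 |J2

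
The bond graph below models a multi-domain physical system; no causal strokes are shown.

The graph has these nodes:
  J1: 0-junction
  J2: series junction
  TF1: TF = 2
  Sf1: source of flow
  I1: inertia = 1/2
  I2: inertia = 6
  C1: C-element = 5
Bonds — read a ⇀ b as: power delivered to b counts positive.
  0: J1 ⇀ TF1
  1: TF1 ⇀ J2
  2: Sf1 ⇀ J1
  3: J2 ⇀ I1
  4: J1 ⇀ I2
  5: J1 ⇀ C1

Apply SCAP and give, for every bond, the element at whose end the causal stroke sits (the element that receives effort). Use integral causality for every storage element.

#2 →Sf1  (source Sf1 imposes f)
#3 →I1  (I1: I, integral causality)
#1 →J2  (common-f at J2 fixed by 3)
#0 →TF1  (TF1 one-in-one-out from 1)
#4 →I2  (I2 integral (f out))
#5 →J1  (only one effort-in slot at J1)

bond 0 |TF1
bond 1 |J2
bond 2 |Sf1
bond 3 |I1
bond 4 |I2
bond 5 |J1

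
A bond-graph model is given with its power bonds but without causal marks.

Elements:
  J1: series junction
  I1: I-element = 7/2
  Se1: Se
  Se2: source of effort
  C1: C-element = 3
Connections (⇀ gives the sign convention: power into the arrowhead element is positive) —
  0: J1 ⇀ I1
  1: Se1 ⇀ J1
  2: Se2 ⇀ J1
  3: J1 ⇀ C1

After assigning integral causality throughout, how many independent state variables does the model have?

#1 →J1  (Se1 fixes effort; stroke away)
#2 →J1  (Se2: effort source, stroke at far end)
#0 →I1  (prefer integral on I1)
#3 →J1  (J1 flow already set via bond 0)

2  (C1, I1 all integral)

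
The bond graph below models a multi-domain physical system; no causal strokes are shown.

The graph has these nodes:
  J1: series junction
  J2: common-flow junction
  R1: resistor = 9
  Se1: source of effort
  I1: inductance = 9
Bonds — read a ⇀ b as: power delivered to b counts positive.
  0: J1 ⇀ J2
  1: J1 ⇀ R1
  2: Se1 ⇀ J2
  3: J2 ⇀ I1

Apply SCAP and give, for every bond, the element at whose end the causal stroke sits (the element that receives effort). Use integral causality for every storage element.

β0 stroke at J2
β1 stroke at J1
β2 stroke at J2
β3 stroke at I1

β2 →J2  (source Se1 imposes e)
β3 →I1  (prefer integral on I1)
β0 →J2  (common-f at J2 fixed by 3)
β1 →J1  (common-f at J1 fixed by 0)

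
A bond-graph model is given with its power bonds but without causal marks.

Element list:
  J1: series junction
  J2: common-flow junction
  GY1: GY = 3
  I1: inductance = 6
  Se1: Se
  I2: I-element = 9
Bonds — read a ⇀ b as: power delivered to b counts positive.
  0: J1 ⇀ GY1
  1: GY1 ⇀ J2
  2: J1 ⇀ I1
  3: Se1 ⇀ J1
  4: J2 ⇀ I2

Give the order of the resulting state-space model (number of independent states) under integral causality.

2  (I1, I2 all integral)

bond 3 →J1  (Se1 fixes effort; stroke away)
bond 2 →I1  (I1 outputs flow p/I1)
bond 0 →J1  (1-jn J1 has f-setter on 2)
bond 1 →J2  (through GY1, causality inverts; strokes same side of GY1)
bond 4 →I2  (J2 needs exactly one f-in)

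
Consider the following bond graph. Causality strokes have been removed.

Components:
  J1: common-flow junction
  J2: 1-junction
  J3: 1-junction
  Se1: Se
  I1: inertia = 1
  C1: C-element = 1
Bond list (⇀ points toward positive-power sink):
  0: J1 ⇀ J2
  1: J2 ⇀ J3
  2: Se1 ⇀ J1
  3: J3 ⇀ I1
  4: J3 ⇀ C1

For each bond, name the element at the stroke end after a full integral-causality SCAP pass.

β2 |J1  (Se1 fixes effort; stroke away)
β0 |J2  (only one flow-in slot at J1)
β1 |J3  (only one flow-in slot at J2)
β3 |I1  (I1: I, integral causality)
β4 |J3  (1-jn J3 has f-setter on 3)

bond 0 stroke→J2
bond 1 stroke→J3
bond 2 stroke→J1
bond 3 stroke→I1
bond 4 stroke→J3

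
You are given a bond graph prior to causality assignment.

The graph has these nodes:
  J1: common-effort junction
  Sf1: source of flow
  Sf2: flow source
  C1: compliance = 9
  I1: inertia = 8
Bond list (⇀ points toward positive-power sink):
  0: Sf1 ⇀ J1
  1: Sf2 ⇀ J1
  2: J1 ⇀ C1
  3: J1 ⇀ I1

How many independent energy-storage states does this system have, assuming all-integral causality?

b0 stroke at Sf1  (source Sf1 imposes f)
b1 stroke at Sf2  (source Sf2 imposes f)
b2 stroke at J1  (C1 integral (e out))
b3 stroke at I1  (J1 effort already set via bond 2)

2  (C1, I1 all integral)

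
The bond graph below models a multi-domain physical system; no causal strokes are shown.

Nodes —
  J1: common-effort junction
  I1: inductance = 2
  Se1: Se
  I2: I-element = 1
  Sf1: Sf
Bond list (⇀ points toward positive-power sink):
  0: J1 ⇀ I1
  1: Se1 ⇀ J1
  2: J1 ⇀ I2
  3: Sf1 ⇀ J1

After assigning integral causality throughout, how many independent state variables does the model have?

#1 stroke at J1  (Se1: effort source, stroke at far end)
#3 stroke at Sf1  (Sf1 (Sf) sets flow on bond)
#0 stroke at I1  (J1: bond 1 brought effort, rest push out)
#2 stroke at I2  (J1: bond 1 brought effort, rest push out)

2  (I1, I2 all integral)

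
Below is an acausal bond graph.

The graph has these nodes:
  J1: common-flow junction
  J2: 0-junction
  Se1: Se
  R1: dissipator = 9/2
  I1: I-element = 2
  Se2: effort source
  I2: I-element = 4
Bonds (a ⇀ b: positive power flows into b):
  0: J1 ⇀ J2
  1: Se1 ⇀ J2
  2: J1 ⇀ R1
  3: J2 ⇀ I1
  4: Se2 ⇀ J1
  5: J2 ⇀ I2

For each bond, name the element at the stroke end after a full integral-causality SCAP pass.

β0 →J1
β1 →J2
β2 →R1
β3 →I1
β4 →J1
β5 →I2

b1 stroke→J2  (source Se1 imposes e)
b4 stroke→J1  (source Se2 imposes e)
b0 stroke→J1  (common-e at J2 fixed by 1)
b3 stroke→I1  (J2: bond 1 brought effort, rest push out)
b5 stroke→I2  (J2 effort already set via bond 1)
b2 stroke→R1  (J1 needs exactly one f-in)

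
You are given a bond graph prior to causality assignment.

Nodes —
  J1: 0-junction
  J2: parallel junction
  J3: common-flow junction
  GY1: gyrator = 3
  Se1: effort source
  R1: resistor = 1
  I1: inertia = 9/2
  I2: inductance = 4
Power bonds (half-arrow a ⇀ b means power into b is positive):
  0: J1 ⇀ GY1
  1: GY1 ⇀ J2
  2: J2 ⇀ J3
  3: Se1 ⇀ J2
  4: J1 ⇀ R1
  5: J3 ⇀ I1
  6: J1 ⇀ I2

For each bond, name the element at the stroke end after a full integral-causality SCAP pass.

β0 stroke at GY1
β1 stroke at GY1
β2 stroke at J3
β3 stroke at J2
β4 stroke at J1
β5 stroke at I1
β6 stroke at I2

b3 |J2  (Se1 (Se) sets effort on bond)
b1 |GY1  (J2: bond 3 brought effort, rest push out)
b2 |J3  (J2 effort already set via bond 3)
b5 |I1  (only one flow-in slot at J3)
b0 |GY1  (through GY1, causality inverts; strokes same side of GY1)
b6 |I2  (I2 integral (f out))
b4 |J1  (closing 0-jn rule on J1)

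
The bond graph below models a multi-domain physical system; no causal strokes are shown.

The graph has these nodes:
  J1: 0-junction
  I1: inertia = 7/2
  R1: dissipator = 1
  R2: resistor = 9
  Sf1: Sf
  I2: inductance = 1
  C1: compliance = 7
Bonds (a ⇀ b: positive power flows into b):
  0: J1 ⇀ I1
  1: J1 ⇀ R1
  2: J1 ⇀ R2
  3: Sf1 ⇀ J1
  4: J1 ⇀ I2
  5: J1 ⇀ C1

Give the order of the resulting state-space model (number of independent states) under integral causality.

3  (C1, I1, I2 all integral)

bond 3 stroke→Sf1  (Sf1: flow source, stroke at near end)
bond 0 stroke→I1  (I1 outputs flow p/I1)
bond 4 stroke→I2  (I2: I, integral causality)
bond 5 stroke→J1  (C1 integral (e out))
bond 1 stroke→R1  (common-e at J1 fixed by 5)
bond 2 stroke→R2  (0-jn J1 has e-setter on 5)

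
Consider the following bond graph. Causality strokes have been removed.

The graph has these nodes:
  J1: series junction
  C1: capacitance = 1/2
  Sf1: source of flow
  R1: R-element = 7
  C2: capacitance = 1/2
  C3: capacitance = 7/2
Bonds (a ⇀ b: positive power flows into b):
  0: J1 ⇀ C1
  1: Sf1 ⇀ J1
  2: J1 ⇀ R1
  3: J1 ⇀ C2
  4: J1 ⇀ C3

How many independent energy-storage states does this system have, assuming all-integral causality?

3  (C1, C2, C3 all integral)

#1 stroke at Sf1  (Sf1 fixes flow; stroke at Sf1)
#0 stroke at J1  (J1: bond 1 brought flow, rest push out)
#2 stroke at J1  (common-f at J1 fixed by 1)
#3 stroke at J1  (J1: bond 1 brought flow, rest push out)
#4 stroke at J1  (J1: bond 1 brought flow, rest push out)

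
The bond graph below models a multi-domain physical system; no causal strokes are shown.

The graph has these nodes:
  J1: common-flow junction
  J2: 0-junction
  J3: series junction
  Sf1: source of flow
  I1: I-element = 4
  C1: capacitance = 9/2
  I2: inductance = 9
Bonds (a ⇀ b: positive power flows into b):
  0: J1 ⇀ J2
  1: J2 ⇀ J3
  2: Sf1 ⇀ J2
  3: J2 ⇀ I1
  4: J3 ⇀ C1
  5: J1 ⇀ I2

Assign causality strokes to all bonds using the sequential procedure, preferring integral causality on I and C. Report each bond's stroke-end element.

β0 →J1
β1 →J2
β2 →Sf1
β3 →I1
β4 →J3
β5 →I2

β2 |Sf1  (source Sf1 imposes f)
β3 |I1  (I1 integral (f out))
β4 |J3  (C1: C, integral causality)
β1 |J2  (only one flow-in slot at J3)
β0 |J1  (common-e at J2 fixed by 1)
β5 |I2  (only one flow-in slot at J1)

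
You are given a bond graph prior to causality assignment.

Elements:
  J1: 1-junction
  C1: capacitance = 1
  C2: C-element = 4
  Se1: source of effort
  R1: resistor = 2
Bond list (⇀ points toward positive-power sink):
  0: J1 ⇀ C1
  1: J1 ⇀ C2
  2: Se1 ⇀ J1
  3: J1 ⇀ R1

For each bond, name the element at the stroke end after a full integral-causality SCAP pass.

#2 stroke→J1  (Se1 fixes effort; stroke away)
#0 stroke→J1  (C1: C, integral causality)
#1 stroke→J1  (C2: C, integral causality)
#3 stroke→R1  (only one flow-in slot at J1)

bond 0 |J1
bond 1 |J1
bond 2 |J1
bond 3 |R1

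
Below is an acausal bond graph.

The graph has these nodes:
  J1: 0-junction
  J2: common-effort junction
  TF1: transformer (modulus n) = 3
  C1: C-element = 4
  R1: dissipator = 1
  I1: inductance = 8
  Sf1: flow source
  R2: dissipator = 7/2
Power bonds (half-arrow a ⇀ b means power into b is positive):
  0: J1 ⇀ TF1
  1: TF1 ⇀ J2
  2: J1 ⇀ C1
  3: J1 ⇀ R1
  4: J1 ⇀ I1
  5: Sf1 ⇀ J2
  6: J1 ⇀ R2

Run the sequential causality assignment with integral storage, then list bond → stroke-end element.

#0 →TF1
#1 →J2
#2 →J1
#3 →R1
#4 →I1
#5 →Sf1
#6 →R2

#5 stroke→Sf1  (Sf1: flow source, stroke at near end)
#1 stroke→J2  (closing 0-jn rule on J2)
#0 stroke→TF1  (TF1 one-in-one-out from 1)
#2 stroke→J1  (C1 outputs effort q/C1)
#3 stroke→R1  (common-e at J1 fixed by 2)
#4 stroke→I1  (common-e at J1 fixed by 2)
#6 stroke→R2  (J1 effort already set via bond 2)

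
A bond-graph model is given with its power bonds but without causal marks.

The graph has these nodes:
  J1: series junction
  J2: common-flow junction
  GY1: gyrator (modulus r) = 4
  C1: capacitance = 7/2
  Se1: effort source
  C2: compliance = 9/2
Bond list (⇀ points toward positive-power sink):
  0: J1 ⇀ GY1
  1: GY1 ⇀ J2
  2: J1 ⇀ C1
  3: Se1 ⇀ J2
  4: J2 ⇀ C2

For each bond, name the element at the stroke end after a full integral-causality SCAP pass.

bond 0 stroke→GY1
bond 1 stroke→GY1
bond 2 stroke→J1
bond 3 stroke→J2
bond 4 stroke→J2

bond 3 |J2  (Se1: effort source, stroke at far end)
bond 2 |J1  (C1 integral (e out))
bond 0 |GY1  (only one flow-in slot at J1)
bond 1 |GY1  (GY1: gyrator matches bond 0)
bond 4 |J2  (J2: bond 1 brought flow, rest push out)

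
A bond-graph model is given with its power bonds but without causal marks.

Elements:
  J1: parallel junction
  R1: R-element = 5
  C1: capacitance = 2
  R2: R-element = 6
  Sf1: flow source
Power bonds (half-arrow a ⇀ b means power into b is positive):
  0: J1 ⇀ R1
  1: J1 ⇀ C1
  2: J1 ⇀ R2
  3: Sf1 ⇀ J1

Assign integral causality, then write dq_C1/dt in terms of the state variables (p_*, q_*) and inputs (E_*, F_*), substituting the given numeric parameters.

dq_C1/dt = F_Sf1 - 11*q_C1/60

β3 stroke at Sf1  (Sf1 fixes flow; stroke at Sf1)
β1 stroke at J1  (C1: C, integral causality)
β0 stroke at R1  (0-jn J1 has e-setter on 1)
β2 stroke at R2  (J1 effort already set via bond 1)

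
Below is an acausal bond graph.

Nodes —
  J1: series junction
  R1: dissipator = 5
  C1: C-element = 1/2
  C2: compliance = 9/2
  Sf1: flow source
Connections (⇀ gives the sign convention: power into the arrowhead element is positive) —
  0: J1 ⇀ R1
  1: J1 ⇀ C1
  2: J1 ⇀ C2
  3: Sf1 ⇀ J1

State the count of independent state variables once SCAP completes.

2  (C1, C2 all integral)

bond 3 stroke at Sf1  (Sf1 (Sf) sets flow on bond)
bond 0 stroke at J1  (J1: bond 3 brought flow, rest push out)
bond 1 stroke at J1  (common-f at J1 fixed by 3)
bond 2 stroke at J1  (common-f at J1 fixed by 3)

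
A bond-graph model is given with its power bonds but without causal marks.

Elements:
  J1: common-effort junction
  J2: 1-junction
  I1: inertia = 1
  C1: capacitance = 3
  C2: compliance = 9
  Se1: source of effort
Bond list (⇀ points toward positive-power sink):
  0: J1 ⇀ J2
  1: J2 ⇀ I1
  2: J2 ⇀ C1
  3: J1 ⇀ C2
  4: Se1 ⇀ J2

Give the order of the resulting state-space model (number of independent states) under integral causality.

3  (C1, C2, I1 all integral)

b4 →J2  (Se1 fixes effort; stroke away)
b1 →I1  (I1: I, integral causality)
b0 →J2  (J2: bond 1 brought flow, rest push out)
b2 →J2  (common-f at J2 fixed by 1)
b3 →J1  (only one effort-in slot at J1)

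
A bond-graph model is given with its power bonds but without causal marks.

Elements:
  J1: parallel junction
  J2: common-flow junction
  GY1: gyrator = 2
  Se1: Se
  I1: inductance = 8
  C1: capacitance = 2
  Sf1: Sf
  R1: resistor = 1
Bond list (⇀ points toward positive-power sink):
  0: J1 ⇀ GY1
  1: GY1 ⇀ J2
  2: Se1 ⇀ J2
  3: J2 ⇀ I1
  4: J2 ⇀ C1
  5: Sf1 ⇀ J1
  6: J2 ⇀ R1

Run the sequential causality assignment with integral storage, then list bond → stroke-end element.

b0 |J1
b1 |J2
b2 |J2
b3 |I1
b4 |J2
b5 |Sf1
b6 |J2

bond 2 stroke at J2  (Se1 (Se) sets effort on bond)
bond 5 stroke at Sf1  (Sf1 fixes flow; stroke at Sf1)
bond 0 stroke at J1  (only one effort-in slot at J1)
bond 1 stroke at J2  (through GY1, causality inverts; strokes same side of GY1)
bond 3 stroke at I1  (I1 integral (f out))
bond 4 stroke at J2  (J2 flow already set via bond 3)
bond 6 stroke at J2  (common-f at J2 fixed by 3)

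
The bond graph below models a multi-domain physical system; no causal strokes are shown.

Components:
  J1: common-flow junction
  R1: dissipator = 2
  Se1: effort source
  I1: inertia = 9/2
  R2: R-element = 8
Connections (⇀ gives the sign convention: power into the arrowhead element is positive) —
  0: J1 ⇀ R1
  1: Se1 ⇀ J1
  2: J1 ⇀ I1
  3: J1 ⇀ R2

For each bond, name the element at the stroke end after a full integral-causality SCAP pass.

bond 0 stroke at J1
bond 1 stroke at J1
bond 2 stroke at I1
bond 3 stroke at J1

β1 stroke at J1  (source Se1 imposes e)
β2 stroke at I1  (I1: I, integral causality)
β0 stroke at J1  (1-jn J1 has f-setter on 2)
β3 stroke at J1  (J1 flow already set via bond 2)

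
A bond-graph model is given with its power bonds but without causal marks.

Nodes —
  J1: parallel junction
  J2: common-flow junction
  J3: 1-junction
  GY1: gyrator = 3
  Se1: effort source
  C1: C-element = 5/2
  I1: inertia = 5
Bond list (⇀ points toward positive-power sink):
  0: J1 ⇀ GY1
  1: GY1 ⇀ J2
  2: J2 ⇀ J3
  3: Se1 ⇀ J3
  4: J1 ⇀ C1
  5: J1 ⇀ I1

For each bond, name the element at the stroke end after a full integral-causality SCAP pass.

bond 3 stroke at J3  (Se1: effort source, stroke at far end)
bond 2 stroke at J2  (closing 1-jn rule on J3)
bond 1 stroke at GY1  (J2 needs exactly one f-in)
bond 0 stroke at GY1  (GY1 both-in/both-out from 1)
bond 4 stroke at J1  (C1: C, integral causality)
bond 5 stroke at I1  (0-jn J1 has e-setter on 4)

β0 stroke at GY1
β1 stroke at GY1
β2 stroke at J2
β3 stroke at J3
β4 stroke at J1
β5 stroke at I1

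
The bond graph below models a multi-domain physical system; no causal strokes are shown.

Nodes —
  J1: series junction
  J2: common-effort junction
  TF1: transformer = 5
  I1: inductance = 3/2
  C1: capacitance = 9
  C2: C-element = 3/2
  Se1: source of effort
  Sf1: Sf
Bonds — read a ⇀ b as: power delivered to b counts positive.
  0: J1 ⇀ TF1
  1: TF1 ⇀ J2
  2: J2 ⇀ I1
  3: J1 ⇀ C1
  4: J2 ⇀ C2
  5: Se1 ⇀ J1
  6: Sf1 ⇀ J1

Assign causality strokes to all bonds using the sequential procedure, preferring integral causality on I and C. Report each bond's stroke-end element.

b5 →J1  (Se1: effort source, stroke at far end)
b6 →Sf1  (Sf1 fixes flow; stroke at Sf1)
b0 →J1  (common-f at J1 fixed by 6)
b3 →J1  (common-f at J1 fixed by 6)
b1 →TF1  (TF TF1: opposite of bond 0)
b2 →I1  (prefer integral on I1)
b4 →J2  (J2: last free bond brings effort in)

β0 stroke at J1
β1 stroke at TF1
β2 stroke at I1
β3 stroke at J1
β4 stroke at J2
β5 stroke at J1
β6 stroke at Sf1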